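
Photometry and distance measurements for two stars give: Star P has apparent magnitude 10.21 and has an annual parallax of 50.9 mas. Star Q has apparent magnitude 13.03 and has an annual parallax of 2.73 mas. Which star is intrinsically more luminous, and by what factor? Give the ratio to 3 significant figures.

Star P: p = 50.9 mas = 0.0509″ → d = 1/p = 19.65 pc
Star P: M = m − 5 log₁₀ d + 5 = 10.21 − 5·1.2933 + 5 = 8.744
Star Q: p = 2.73 mas = 2.73×10^-3″ → d = 1/p = 366.3 pc
Star Q: M = m − 5 log₁₀ d + 5 = 13.03 − 5·2.5638 + 5 = 5.211
ΔM = M_P − M_Q = 8.744 − (5.211) = 3.533; smaller M is more luminous → Star Q.
L ratio = 10^(0.4 |ΔM|) = 10^1.413 = 25.89

Star Q is more luminous, by a factor of 25.9.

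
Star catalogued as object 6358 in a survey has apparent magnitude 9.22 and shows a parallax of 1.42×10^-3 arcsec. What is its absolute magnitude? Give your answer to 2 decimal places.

d = 1/p = 1/1.42×10^-3″ = 704.2 pc
5 log₁₀(d/10 pc) = 5 log₁₀(704.2) − 5 = 9.239
M = m − 5 log₁₀(d/10) = 9.22 − 9.239 = -0.019

M ≈ -0.02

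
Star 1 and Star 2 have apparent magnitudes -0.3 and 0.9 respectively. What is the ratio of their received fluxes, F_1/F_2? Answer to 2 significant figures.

Δm = -0.3 − (0.9) = -1.2
Flux ratio = 10^(−0.4 Δm) = 10^(−0.4 × -1.2) = 10^0.480 = 3.020

F_1/F_2 ≈ 3.0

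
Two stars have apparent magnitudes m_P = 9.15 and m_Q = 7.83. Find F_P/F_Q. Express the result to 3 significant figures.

F_P/F_Q ≈ 0.296

Magnitude difference = 1.32
Flux ratio = 10^(−0.4 Δm) = 10^(−0.4 × 1.32) = 10^-0.528 = 0.2965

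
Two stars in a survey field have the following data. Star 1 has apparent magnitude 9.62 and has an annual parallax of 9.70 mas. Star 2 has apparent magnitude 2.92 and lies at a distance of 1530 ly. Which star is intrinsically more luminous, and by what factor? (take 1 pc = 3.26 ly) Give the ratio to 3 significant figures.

Star 2 is more luminous, by a factor of 9920.

Star 1: p = 9.70 mas = 9.70×10^-3″ → d = 1/p = 103.1 pc
Star 1: M = m − 5 log₁₀ d + 5 = 9.62 − 5·2.0132 + 5 = 4.554
Star 2: d = 1530 ly / 3.26 = 469.3 pc
Star 2: M = m − 5 log₁₀ d + 5 = 2.92 − 5·2.6715 + 5 = -5.437
ΔM = M_1 − M_2 = 4.554 − (-5.437) = 9.991; smaller M is more luminous → Star 2.
L ratio = 10^(0.4 |ΔM|) = 10^3.996 = 9920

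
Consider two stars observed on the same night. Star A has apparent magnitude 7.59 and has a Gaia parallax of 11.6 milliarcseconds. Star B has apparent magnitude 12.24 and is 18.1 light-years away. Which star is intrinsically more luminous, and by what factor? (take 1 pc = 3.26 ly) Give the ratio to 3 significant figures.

Star A is more luminous, by a factor of 17500.

Star A: p = 11.6 mas = 0.0116″ → d = 1/p = 86.21 pc
Star A: M = m − 5 log₁₀ d + 5 = 7.59 − 5·1.9355 + 5 = 2.912
Star B: d = 18.1 ly / 3.26 = 5.552 pc
Star B: M = m − 5 log₁₀ d + 5 = 12.24 − 5·0.7445 + 5 = 13.518
ΔM = M_A − M_B = 2.912 − (13.518) = -10.605; smaller M is more luminous → Star A.
L ratio = 10^(0.4 |ΔM|) = 10^4.242 = 17460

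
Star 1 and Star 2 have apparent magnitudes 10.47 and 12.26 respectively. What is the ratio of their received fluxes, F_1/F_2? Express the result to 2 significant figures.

F_1/F_2 ≈ 5.2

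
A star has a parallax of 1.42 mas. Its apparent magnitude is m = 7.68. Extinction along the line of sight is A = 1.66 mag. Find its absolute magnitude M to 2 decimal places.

M ≈ -3.22

p = 1.42 mas = 1.42×10^-3″ → d = 1/p = 704.2 pc
5 log₁₀(d/10 pc) = 5 log₁₀(704.2) − 5 = 9.239
M = m − 5 log₁₀(d/10) − A = 7.68 − 9.239 − 1.66 = -3.219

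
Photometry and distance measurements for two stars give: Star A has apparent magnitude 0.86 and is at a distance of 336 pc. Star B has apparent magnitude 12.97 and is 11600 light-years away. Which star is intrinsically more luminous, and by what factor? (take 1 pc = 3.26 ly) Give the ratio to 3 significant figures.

Star A is more luminous, by a factor of 623.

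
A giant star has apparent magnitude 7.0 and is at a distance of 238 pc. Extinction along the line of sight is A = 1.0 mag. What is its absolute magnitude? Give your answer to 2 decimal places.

M ≈ -0.88

5 log₁₀(d/10 pc) = 5 log₁₀(238.0) − 5 = 6.883
M = m − 5 log₁₀(d/10) − A = 7.0 − 6.883 − 1.0 = -0.883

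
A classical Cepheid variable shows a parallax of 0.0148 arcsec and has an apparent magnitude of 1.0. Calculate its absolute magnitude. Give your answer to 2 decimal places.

d = 1/p = 1/0.0148″ = 67.57 pc
5 log₁₀(d/10 pc) = 5 log₁₀(67.57) − 5 = 4.149
M = m − 5 log₁₀(d/10) = 1.0 − 4.149 = -3.149

M ≈ -3.15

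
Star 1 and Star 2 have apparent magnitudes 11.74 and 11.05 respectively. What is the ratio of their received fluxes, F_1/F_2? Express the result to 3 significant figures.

Magnitude difference = 0.69
Flux ratio = 10^(−0.4 Δm) = 10^(−0.4 × 0.69) = 10^-0.276 = 0.5297

F_1/F_2 ≈ 0.530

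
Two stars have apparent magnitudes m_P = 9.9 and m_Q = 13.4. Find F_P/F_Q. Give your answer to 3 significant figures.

F_P/F_Q ≈ 25.1

Magnitude difference = -3.5
Flux ratio = 10^(−0.4 Δm) = 10^(−0.4 × -3.5) = 10^1.400 = 25.12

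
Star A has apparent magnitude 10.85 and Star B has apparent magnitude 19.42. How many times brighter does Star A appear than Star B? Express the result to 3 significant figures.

2680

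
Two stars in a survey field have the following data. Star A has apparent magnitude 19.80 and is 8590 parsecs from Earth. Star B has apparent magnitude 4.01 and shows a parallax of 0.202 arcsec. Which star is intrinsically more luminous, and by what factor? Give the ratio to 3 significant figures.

Star A is more luminous, by a factor of 1.45.

Star A: M = m − 5 log₁₀ d + 5 = 19.80 − 5·3.9340 + 5 = 5.130
Star B: d = 1/p = 1/0.202″ = 4.950 pc
Star B: M = m − 5 log₁₀ d + 5 = 4.01 − 5·0.6946 + 5 = 5.537
ΔM = M_A − M_B = 5.130 − (5.537) = -0.407; smaller M is more luminous → Star A.
L ratio = 10^(0.4 |ΔM|) = 10^0.163 = 1.454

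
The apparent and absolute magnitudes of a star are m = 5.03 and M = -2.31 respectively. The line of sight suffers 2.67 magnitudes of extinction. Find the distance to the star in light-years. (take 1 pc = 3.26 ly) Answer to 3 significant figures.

d ≈ 280 ly

m − M = 5 log₁₀(d/10 pc) + A  ⇒  5.03 − (-2.31) − 2.67 = 5 log₁₀(d/10)
4.670 = 5 log₁₀(d/10)
log₁₀ d = (m − M − A)/5 + 1 = 1.9340
d = 10^1.9340 = 85.90 pc
= 280.0 ly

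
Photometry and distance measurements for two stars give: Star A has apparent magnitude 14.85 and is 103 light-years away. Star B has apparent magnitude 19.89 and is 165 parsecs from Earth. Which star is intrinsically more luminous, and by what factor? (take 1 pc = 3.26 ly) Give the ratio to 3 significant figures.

Star A is more luminous, by a factor of 3.80.

Star A: d = 103 ly / 3.26 = 31.60 pc
Star A: M = m − 5 log₁₀ d + 5 = 14.85 − 5·1.4996 + 5 = 12.352
Star B: M = m − 5 log₁₀ d + 5 = 19.89 − 5·2.2175 + 5 = 13.803
ΔM = M_A − M_B = 12.352 − (13.803) = -1.451; smaller M is more luminous → Star A.
L ratio = 10^(0.4 |ΔM|) = 10^0.580 = 3.804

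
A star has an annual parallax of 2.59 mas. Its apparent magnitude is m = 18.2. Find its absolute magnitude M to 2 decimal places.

M ≈ 10.27

p = 2.59 mas = 2.59×10^-3″ → d = 1/p = 386.1 pc
5 log₁₀(d/10 pc) = 5 log₁₀(386.1) − 5 = 7.934
M = m − 5 log₁₀(d/10) = 18.2 − 7.934 = 10.266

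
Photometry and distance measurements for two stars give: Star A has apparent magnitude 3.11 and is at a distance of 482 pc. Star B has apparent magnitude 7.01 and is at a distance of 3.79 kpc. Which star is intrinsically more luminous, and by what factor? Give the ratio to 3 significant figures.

Star B is more luminous, by a factor of 1.70.

Star A: M = m − 5 log₁₀ d + 5 = 3.11 − 5·2.6830 + 5 = -5.305
Star B: d = 3.79 kpc = 3790 pc
Star B: M = m − 5 log₁₀ d + 5 = 7.01 − 5·3.5786 + 5 = -5.883
ΔM = M_A − M_B = -5.305 − (-5.883) = 0.578; smaller M is more luminous → Star B.
L ratio = 10^(0.4 |ΔM|) = 10^0.231 = 1.703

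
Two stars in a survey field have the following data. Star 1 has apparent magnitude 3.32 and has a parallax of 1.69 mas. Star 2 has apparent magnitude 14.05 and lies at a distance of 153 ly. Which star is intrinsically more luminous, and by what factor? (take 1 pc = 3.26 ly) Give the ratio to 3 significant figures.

Star 1: p = 1.69 mas = 1.69×10^-3″ → d = 1/p = 591.7 pc
Star 1: M = m − 5 log₁₀ d + 5 = 3.32 − 5·2.7721 + 5 = -5.541
Star 2: d = 153 ly / 3.26 = 46.93 pc
Star 2: M = m − 5 log₁₀ d + 5 = 14.05 − 5·1.6715 + 5 = 10.693
ΔM = M_1 − M_2 = -5.541 − (10.693) = -16.233; smaller M is more luminous → Star 1.
L ratio = 10^(0.4 |ΔM|) = 10^6.493 = 3.114×10^6

Star 1 is more luminous, by a factor of 3.11×10^6.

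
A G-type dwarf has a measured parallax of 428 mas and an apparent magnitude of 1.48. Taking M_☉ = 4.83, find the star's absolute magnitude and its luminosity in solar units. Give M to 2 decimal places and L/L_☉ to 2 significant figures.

M ≈ 4.64; L/L_☉ ≈ 1.2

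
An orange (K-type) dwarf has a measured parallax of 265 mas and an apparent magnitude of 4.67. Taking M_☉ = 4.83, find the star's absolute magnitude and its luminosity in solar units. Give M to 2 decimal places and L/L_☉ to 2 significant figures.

M ≈ 6.79; L/L_☉ ≈ 0.17

d = 1/p = 1000/265 mas = 3.774 pc
M = m − 5 log₁₀ d + 5 = 4.67 − 5·0.5768 + 5 = 6.786
M − M_☉ = 6.786 − 4.83 = 1.956
L/L_☉ = 10^(−0.4 × 1.956) = 0.1650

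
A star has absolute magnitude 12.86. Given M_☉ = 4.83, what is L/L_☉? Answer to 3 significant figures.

M − M_☉ = 12.86 − 4.83 = 8.030
L/L_☉ = 10^(−0.4 (M − M_☉)) = 10^-3.212 = 6.138×10^-4

L/L_☉ ≈ 6.14×10^-4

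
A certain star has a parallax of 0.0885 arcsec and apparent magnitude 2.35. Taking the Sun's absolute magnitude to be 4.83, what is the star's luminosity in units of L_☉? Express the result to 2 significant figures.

L/L_☉ ≈ 13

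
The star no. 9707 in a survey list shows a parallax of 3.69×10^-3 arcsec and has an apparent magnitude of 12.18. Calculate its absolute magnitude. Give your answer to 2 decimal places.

d = 1/p = 1/3.69×10^-3″ = 271.0 pc
5 log₁₀(d/10 pc) = 5 log₁₀(271.0) − 5 = 7.165
M = m − 5 log₁₀(d/10) = 12.18 − 7.165 = 5.015

M ≈ 5.02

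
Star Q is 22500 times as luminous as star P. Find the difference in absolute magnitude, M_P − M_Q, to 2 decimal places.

M_P − M_Q ≈ 10.88

Pogson: ΔM = −2.5 log₁₀(ratio) = −2.5 log₁₀(22500) = −2.5 × 4.3522 = -10.880
Star Q is brighter so has the smaller magnitude: M_P − M_Q is positive.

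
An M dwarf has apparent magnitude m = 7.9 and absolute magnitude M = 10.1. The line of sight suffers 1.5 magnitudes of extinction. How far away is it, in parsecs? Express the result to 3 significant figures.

m − M = 5 log₁₀(d/10 pc) + A  ⇒  7.9 − (10.1) − 1.5 = 5 log₁₀(d/10)
-3.700 = 5 log₁₀(d/10)
log₁₀ d = (m − M − A)/5 + 1 = 0.2600
d = 10^0.2600 = 1.820 pc

d ≈ 1.82 pc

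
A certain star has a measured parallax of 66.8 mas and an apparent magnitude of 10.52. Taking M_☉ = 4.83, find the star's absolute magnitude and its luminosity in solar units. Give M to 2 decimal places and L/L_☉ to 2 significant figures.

M ≈ 9.64; L/L_☉ ≈ 0.012

d = 1/p = 1000/66.8 mas = 14.97 pc
M = m − 5 log₁₀ d + 5 = 10.52 − 5·1.1752 + 5 = 9.644
M − M_☉ = 9.644 − 4.83 = 4.814
L/L_☉ = 10^(−0.4 × 4.814) = 0.01187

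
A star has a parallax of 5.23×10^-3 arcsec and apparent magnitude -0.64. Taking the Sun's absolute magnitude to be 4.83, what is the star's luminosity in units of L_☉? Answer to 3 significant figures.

d = 1/p = 1/5.23×10^-3″ = 191.2 pc
M = m − 5 log₁₀ d + 5 = -0.64 − 5·2.2815 + 5 = -7.047
M − M_☉ = -7.047 − 4.83 = -11.877
L/L_☉ = 10^(−0.4 × -11.877) = 56360

L/L_☉ ≈ 56400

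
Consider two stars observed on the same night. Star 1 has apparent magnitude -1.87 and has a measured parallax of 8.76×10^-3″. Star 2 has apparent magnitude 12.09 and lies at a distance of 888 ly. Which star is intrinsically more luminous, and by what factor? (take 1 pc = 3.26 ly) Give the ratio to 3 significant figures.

Star 1: d = 1/p = 1/8.76×10^-3″ = 114.2 pc
Star 1: M = m − 5 log₁₀ d + 5 = -1.87 − 5·2.0575 + 5 = -7.157
Star 2: d = 888 ly / 3.26 = 272.4 pc
Star 2: M = m − 5 log₁₀ d + 5 = 12.09 − 5·2.4352 + 5 = 4.914
ΔM = M_1 − M_2 = -7.157 − (4.914) = -12.072; smaller M is more luminous → Star 1.
L ratio = 10^(0.4 |ΔM|) = 10^4.829 = 67390

Star 1 is more luminous, by a factor of 67400.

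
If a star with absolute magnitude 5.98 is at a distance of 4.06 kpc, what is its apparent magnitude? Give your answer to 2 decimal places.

d = 4.06 kpc = 4060 pc
m = M + 5 log₁₀ d − 5 = 5.98 + 5·3.6085 − 5 = 19.023

m ≈ 19.02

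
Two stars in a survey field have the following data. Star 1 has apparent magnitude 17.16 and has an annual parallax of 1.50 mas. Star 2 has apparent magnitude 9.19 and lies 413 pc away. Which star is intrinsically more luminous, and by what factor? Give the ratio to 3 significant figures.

Star 2 is more luminous, by a factor of 592.

Star 1: p = 1.50 mas = 1.50×10^-3″ → d = 1/p = 666.7 pc
Star 1: M = m − 5 log₁₀ d + 5 = 17.16 − 5·2.8239 + 5 = 8.040
Star 2: M = m − 5 log₁₀ d + 5 = 9.19 − 5·2.6160 + 5 = 1.110
ΔM = M_1 − M_2 = 8.040 − (1.110) = 6.930; smaller M is more luminous → Star 2.
L ratio = 10^(0.4 |ΔM|) = 10^2.772 = 591.7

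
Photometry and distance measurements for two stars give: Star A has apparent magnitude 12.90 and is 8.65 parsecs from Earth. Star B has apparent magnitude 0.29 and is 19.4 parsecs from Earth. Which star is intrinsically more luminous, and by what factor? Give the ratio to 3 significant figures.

Star A: M = m − 5 log₁₀ d + 5 = 12.90 − 5·0.9370 + 5 = 13.215
Star B: M = m − 5 log₁₀ d + 5 = 0.29 − 5·1.2878 + 5 = -1.149
ΔM = M_A − M_B = 13.215 − (-1.149) = 14.364; smaller M is more luminous → Star B.
L ratio = 10^(0.4 |ΔM|) = 10^5.746 = 556600

Star B is more luminous, by a factor of 557000.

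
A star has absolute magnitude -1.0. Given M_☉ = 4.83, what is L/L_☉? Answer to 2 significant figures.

L/L_☉ ≈ 210

M − M_☉ = -1.0 − 4.83 = -5.830
L/L_☉ = 10^(−0.4 (M − M_☉)) = 10^2.332 = 214.8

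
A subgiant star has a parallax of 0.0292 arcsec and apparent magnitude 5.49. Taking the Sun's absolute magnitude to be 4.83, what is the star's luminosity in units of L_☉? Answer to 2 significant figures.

L/L_☉ ≈ 6.4

d = 1/p = 1/0.0292″ = 34.25 pc
M = m − 5 log₁₀ d + 5 = 5.49 − 5·1.5346 + 5 = 2.817
M − M_☉ = 2.817 − 4.83 = -2.013
L/L_☉ = 10^(−0.4 × -2.013) = 6.386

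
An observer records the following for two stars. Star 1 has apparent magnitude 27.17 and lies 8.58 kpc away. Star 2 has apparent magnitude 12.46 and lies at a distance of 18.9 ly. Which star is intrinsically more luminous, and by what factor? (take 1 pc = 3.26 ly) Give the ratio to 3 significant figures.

Star 1: d = 8.58 kpc = 8580 pc
Star 1: M = m − 5 log₁₀ d + 5 = 27.17 − 5·3.9335 + 5 = 12.503
Star 2: d = 18.9 ly / 3.26 = 5.798 pc
Star 2: M = m − 5 log₁₀ d + 5 = 12.46 − 5·0.7632 + 5 = 13.644
ΔM = M_1 − M_2 = 12.503 − (13.644) = -1.141; smaller M is more luminous → Star 1.
L ratio = 10^(0.4 |ΔM|) = 10^0.456 = 2.861

Star 1 is more luminous, by a factor of 2.86.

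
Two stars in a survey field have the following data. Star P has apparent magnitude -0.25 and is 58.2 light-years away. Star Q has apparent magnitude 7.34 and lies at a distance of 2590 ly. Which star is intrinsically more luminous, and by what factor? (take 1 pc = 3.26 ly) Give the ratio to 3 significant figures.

Star Q is more luminous, by a factor of 1.82.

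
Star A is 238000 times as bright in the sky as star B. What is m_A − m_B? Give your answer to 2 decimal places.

m_A − m_B ≈ -13.44

Pogson: Δm = −2.5 log₁₀(ratio) = −2.5 log₁₀(238000) = −2.5 × 5.3766 = -13.441
Star A is brighter, so it has the smaller magnitude: the difference is negative.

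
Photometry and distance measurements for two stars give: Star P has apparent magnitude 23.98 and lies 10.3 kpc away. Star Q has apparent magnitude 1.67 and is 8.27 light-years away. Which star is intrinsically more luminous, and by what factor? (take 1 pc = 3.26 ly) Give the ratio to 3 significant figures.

Star Q is more luminous, by a factor of 50.9.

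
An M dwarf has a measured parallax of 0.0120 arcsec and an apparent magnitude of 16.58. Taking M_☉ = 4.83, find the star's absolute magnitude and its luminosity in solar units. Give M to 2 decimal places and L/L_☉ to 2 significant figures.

M ≈ 11.98; L/L_☉ ≈ 1.4×10^-3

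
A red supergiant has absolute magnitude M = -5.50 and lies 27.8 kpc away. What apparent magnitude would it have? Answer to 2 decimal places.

m ≈ 11.72

d = 27.8 kpc = 27800 pc
m = M + 5 log₁₀ d − 5 = -5.50 + 5·4.4440 − 5 = 11.720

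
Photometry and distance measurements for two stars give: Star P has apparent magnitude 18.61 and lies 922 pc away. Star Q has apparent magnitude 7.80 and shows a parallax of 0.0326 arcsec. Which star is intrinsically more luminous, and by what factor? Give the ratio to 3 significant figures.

Star Q is more luminous, by a factor of 23.3.

Star P: M = m − 5 log₁₀ d + 5 = 18.61 − 5·2.9647 + 5 = 8.786
Star Q: d = 1/p = 1/0.0326″ = 30.67 pc
Star Q: M = m − 5 log₁₀ d + 5 = 7.80 − 5·1.4868 + 5 = 5.366
ΔM = M_P − M_Q = 8.786 − (5.366) = 3.420; smaller M is more luminous → Star Q.
L ratio = 10^(0.4 |ΔM|) = 10^1.368 = 23.34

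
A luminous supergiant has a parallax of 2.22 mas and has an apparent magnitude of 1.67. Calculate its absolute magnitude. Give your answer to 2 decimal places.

p = 2.22 mas = 2.22×10^-3″ → d = 1/p = 450.5 pc
5 log₁₀(d/10 pc) = 5 log₁₀(450.5) − 5 = 8.268
M = m − 5 log₁₀(d/10) = 1.67 − 8.268 = -6.598

M ≈ -6.60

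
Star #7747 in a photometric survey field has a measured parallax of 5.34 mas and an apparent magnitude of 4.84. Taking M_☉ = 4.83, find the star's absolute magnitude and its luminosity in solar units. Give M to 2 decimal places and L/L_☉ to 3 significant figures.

M ≈ -1.52; L/L_☉ ≈ 347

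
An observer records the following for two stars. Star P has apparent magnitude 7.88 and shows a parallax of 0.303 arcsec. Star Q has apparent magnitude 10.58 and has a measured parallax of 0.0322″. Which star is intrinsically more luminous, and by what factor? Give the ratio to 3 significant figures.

Star Q is more luminous, by a factor of 7.37.

Star P: d = 1/p = 1/0.303″ = 3.300 pc
Star P: M = m − 5 log₁₀ d + 5 = 7.88 − 5·0.5186 + 5 = 10.287
Star Q: d = 1/p = 1/0.0322″ = 31.06 pc
Star Q: M = m − 5 log₁₀ d + 5 = 10.58 − 5·1.4921 + 5 = 8.119
ΔM = M_P − M_Q = 10.287 − (8.119) = 2.168; smaller M is more luminous → Star Q.
L ratio = 10^(0.4 |ΔM|) = 10^0.867 = 7.365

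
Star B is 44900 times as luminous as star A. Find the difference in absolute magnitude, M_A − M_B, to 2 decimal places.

M_A − M_B ≈ 11.63

Pogson: ΔM = −2.5 log₁₀(ratio) = −2.5 log₁₀(44900) = −2.5 × 4.6522 = -11.631
Star B is brighter so has the smaller magnitude: M_A − M_B is positive.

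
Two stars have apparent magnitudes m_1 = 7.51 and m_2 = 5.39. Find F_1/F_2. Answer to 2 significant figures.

F_1/F_2 ≈ 0.14

Magnitude difference = 2.12
Flux ratio = 10^(−0.4 Δm) = 10^(−0.4 × 2.12) = 10^-0.848 = 0.1419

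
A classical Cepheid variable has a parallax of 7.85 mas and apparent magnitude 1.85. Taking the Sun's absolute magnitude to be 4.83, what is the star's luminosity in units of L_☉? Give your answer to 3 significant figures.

d = 1/p = 1000/7.85 mas = 127.4 pc
M = m − 5 log₁₀ d + 5 = 1.85 − 5·2.1051 + 5 = -3.676
M − M_☉ = -3.676 − 4.83 = -8.506
L/L_☉ = 10^(−0.4 × -8.506) = 2525

L/L_☉ ≈ 2520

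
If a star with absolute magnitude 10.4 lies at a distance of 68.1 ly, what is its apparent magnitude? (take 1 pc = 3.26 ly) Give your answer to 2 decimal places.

m ≈ 12.00

d = 68.1 ly / 3.26 = 20.89 pc
m = M + 5 log₁₀ d − 5 = 10.4 + 5·1.3199 − 5 = 12.000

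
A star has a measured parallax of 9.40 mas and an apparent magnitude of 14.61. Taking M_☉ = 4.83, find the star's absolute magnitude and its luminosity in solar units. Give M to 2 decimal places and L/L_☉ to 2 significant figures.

M ≈ 9.48; L/L_☉ ≈ 0.014

d = 1/p = 1000/9.40 mas = 106.4 pc
M = m − 5 log₁₀ d + 5 = 14.61 − 5·2.0269 + 5 = 9.476
M − M_☉ = 9.476 − 4.83 = 4.646
L/L_☉ = 10^(−0.4 × 4.646) = 0.01386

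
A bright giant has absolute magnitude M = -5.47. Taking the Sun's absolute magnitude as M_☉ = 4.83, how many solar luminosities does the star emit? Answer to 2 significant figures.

L/L_☉ ≈ 13000

M − M_☉ = -5.47 − 4.83 = -10.300
L/L_☉ = 10^(−0.4 (M − M_☉)) = 10^4.120 = 13180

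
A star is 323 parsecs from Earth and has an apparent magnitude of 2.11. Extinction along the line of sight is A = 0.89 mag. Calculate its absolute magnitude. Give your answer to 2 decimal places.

M ≈ -6.33

5 log₁₀(d/10 pc) = 5 log₁₀(323.0) − 5 = 7.546
M = m − 5 log₁₀(d/10) − A = 2.11 − 7.546 − 0.89 = -6.326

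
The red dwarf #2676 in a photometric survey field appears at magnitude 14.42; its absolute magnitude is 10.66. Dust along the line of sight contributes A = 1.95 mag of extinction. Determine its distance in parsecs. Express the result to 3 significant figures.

m − M = 5 log₁₀(d/10 pc) + A  ⇒  14.42 − (10.66) − 1.95 = 5 log₁₀(d/10)
1.810 = 5 log₁₀(d/10)
log₁₀ d = (m − M − A)/5 + 1 = 1.3620
d = 10^1.3620 = 23.01 pc

d ≈ 23.0 pc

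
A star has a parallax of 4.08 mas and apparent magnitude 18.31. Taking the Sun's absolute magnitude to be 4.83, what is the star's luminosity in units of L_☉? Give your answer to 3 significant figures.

d = 1/p = 1000/4.08 mas = 245.1 pc
M = m − 5 log₁₀ d + 5 = 18.31 − 5·2.3893 + 5 = 11.363
M − M_☉ = 11.363 − 4.83 = 6.533
L/L_☉ = 10^(−0.4 × 6.533) = 2.436×10^-3

L/L_☉ ≈ 2.44×10^-3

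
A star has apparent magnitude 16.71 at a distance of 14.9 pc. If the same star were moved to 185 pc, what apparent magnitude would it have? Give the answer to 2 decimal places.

Flux ∝ 1/d², so Δm = 5 log₁₀(d₂/d₁) = 5 log₁₀(185/14.9) = 5.470
m₂ = m₁ + Δm = 16.71 + (5.470) = 22.180

m ≈ 22.18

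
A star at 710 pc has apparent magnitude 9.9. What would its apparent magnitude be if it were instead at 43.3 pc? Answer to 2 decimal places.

Flux ∝ 1/d², so Δm = 5 log₁₀(d₂/d₁) = 5 log₁₀(43.3/710) = -6.074
m₂ = m₁ + Δm = 9.9 + (-6.074) = 3.826

m ≈ 3.83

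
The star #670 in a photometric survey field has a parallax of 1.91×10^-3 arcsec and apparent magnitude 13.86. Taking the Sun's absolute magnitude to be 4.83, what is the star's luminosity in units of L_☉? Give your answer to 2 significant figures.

L/L_☉ ≈ 0.67

d = 1/p = 1/1.91×10^-3″ = 523.6 pc
M = m − 5 log₁₀ d + 5 = 13.86 − 5·2.7190 + 5 = 5.265
M − M_☉ = 5.265 − 4.83 = 0.435
L/L_☉ = 10^(−0.4 × 0.435) = 0.6698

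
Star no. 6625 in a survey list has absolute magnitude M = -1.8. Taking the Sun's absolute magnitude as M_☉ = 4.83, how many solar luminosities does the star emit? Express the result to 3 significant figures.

L/L_☉ ≈ 449

M − M_☉ = -1.8 − 4.83 = -6.630
L/L_☉ = 10^(−0.4 (M − M_☉)) = 10^2.652 = 448.7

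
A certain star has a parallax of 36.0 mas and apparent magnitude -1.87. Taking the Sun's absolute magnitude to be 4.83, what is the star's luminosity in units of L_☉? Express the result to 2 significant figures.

d = 1/p = 1000/36.0 mas = 27.78 pc
M = m − 5 log₁₀ d + 5 = -1.87 − 5·1.4437 + 5 = -4.088
M − M_☉ = -4.088 − 4.83 = -8.918
L/L_☉ = 10^(−0.4 × -8.918) = 3693

L/L_☉ ≈ 3700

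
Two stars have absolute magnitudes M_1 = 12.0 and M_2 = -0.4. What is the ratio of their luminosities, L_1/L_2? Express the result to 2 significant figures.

ΔM = M_1 − M_2 = 12.4
L_1/L_2 = 10^(−0.4 ΔM) = 10^-4.960 = 1.096×10^-5

L_1/L_2 ≈ 1.1×10^-5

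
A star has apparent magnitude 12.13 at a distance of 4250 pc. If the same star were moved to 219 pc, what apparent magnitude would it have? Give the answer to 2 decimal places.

Flux ∝ 1/d², so Δm = 5 log₁₀(d₂/d₁) = 5 log₁₀(219/4250) = -6.440
m₂ = m₁ + Δm = 12.13 + (-6.440) = 5.690

m ≈ 5.69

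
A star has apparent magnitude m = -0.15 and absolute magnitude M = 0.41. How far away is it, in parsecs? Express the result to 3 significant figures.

d ≈ 7.73 pc

μ = m − M = -0.560
m − M = 5 log₁₀ d − 5
log₁₀ d = (m − M)/5 + 1 = 0.8880
d = 10^0.8880 = 7.727 pc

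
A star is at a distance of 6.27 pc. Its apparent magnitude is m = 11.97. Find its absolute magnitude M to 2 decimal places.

5 log₁₀(d/10 pc) = 5 log₁₀(6.270) − 5 = -1.014
M = m − 5 log₁₀(d/10) = 11.97 + 1.014 = 12.984

M ≈ 12.98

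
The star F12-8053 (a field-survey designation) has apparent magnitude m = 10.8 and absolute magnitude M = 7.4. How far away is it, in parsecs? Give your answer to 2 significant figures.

Distance modulus: m − M = 10.8 − (7.4) = 3.400
m − M = 5 log₁₀ d − 5
log₁₀ d = (m − M)/5 + 1 = 1.6800
d = 10^1.6800 = 47.86 pc

d ≈ 48 pc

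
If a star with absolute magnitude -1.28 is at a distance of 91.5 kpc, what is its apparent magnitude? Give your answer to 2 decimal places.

d = 91.5 kpc = 91500 pc
m = M + 5 log₁₀ d − 5 = -1.28 + 5·4.9614 − 5 = 18.527

m ≈ 18.53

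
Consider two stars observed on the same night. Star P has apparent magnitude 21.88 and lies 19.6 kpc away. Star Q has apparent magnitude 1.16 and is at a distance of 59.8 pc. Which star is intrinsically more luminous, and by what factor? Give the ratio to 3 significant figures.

Star Q is more luminous, by a factor of 1810.

Star P: d = 19.6 kpc = 19600 pc
Star P: M = m − 5 log₁₀ d + 5 = 21.88 − 5·4.2923 + 5 = 5.419
Star Q: M = m − 5 log₁₀ d + 5 = 1.16 − 5·1.7767 + 5 = -2.724
ΔM = M_P − M_Q = 5.419 − (-2.724) = 8.142; smaller M is more luminous → Star Q.
L ratio = 10^(0.4 |ΔM|) = 10^3.257 = 1807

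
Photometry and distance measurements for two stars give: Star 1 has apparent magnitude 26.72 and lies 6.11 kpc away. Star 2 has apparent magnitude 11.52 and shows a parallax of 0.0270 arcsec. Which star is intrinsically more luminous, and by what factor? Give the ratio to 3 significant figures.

Star 2 is more luminous, by a factor of 44.2.

Star 1: d = 6.11 kpc = 6110 pc
Star 1: M = m − 5 log₁₀ d + 5 = 26.72 − 5·3.7860 + 5 = 12.790
Star 2: d = 1/p = 1/0.0270″ = 37.04 pc
Star 2: M = m − 5 log₁₀ d + 5 = 11.52 − 5·1.5686 + 5 = 8.677
ΔM = M_1 − M_2 = 12.790 − (8.677) = 4.113; smaller M is more luminous → Star 2.
L ratio = 10^(0.4 |ΔM|) = 10^1.645 = 44.18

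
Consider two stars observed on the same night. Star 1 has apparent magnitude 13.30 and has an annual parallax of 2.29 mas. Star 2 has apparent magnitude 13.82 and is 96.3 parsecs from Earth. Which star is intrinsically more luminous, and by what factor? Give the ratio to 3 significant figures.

Star 1: p = 2.29 mas = 2.29×10^-3″ → d = 1/p = 436.7 pc
Star 1: M = m − 5 log₁₀ d + 5 = 13.30 − 5·2.6402 + 5 = 5.099
Star 2: M = m − 5 log₁₀ d + 5 = 13.82 − 5·1.9836 + 5 = 8.902
ΔM = M_1 − M_2 = 5.099 − (8.902) = -3.803; smaller M is more luminous → Star 1.
L ratio = 10^(0.4 |ΔM|) = 10^1.521 = 33.20

Star 1 is more luminous, by a factor of 33.2.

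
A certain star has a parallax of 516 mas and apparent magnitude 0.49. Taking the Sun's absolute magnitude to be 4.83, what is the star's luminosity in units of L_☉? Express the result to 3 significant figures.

d = 1/p = 1000/516 mas = 1.938 pc
M = m − 5 log₁₀ d + 5 = 0.49 − 5·0.2874 + 5 = 4.053
M − M_☉ = 4.053 − 4.83 = -0.777
L/L_☉ = 10^(−0.4 × -0.777) = 2.045

L/L_☉ ≈ 2.05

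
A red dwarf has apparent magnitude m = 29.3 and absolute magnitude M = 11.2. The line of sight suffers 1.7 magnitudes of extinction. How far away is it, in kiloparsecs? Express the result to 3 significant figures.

m − M = 5 log₁₀(d/10 pc) + A  ⇒  29.3 − (11.2) − 1.7 = 5 log₁₀(d/10)
16.400 = 5 log₁₀(d/10)
log₁₀ d = (m − M − A)/5 + 1 = 4.2800
d = 10^4.2800 = 19050 pc
= 19.05 kpc

d ≈ 19.1 kpc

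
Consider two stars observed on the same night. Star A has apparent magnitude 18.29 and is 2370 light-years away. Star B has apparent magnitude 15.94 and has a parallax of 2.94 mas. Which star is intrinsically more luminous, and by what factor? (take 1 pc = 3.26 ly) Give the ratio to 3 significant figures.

Star B is more luminous, by a factor of 1.91.

Star A: d = 2370 ly / 3.26 = 727.0 pc
Star A: M = m − 5 log₁₀ d + 5 = 18.29 − 5·2.8615 + 5 = 8.982
Star B: p = 2.94 mas = 2.94×10^-3″ → d = 1/p = 340.1 pc
Star B: M = m − 5 log₁₀ d + 5 = 15.94 − 5·2.5317 + 5 = 8.282
ΔM = M_A − M_B = 8.982 − (8.282) = 0.701; smaller M is more luminous → Star B.
L ratio = 10^(0.4 |ΔM|) = 10^0.280 = 1.907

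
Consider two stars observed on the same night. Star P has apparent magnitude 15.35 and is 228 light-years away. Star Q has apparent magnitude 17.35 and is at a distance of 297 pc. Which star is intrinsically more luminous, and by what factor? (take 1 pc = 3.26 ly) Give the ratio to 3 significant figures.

Star Q is more luminous, by a factor of 2.86.

Star P: d = 228 ly / 3.26 = 69.94 pc
Star P: M = m − 5 log₁₀ d + 5 = 15.35 − 5·1.8447 + 5 = 11.126
Star Q: M = m − 5 log₁₀ d + 5 = 17.35 − 5·2.4728 + 5 = 9.986
ΔM = M_P − M_Q = 11.126 − (9.986) = 1.140; smaller M is more luminous → Star Q.
L ratio = 10^(0.4 |ΔM|) = 10^0.456 = 2.858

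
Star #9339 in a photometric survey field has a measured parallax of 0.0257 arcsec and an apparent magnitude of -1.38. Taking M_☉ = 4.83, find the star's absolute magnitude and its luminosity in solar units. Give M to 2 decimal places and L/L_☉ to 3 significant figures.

M ≈ -4.33; L/L_☉ ≈ 4610

d = 1/p = 1/0.0257″ = 38.91 pc
M = m − 5 log₁₀ d + 5 = -1.38 − 5·1.5901 + 5 = -4.330
M − M_☉ = -4.330 − 4.83 = -9.160
L/L_☉ = 10^(−0.4 × -9.160) = 4615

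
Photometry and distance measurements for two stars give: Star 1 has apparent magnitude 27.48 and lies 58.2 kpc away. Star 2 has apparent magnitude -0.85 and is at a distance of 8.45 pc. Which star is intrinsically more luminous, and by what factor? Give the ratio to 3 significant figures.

Star 1: d = 58.2 kpc = 58200 pc
Star 1: M = m − 5 log₁₀ d + 5 = 27.48 − 5·4.7649 + 5 = 8.655
Star 2: M = m − 5 log₁₀ d + 5 = -0.85 − 5·0.9269 + 5 = -0.484
ΔM = M_1 − M_2 = 8.655 − (-0.484) = 9.140; smaller M is more luminous → Star 2.
L ratio = 10^(0.4 |ΔM|) = 10^3.656 = 4528

Star 2 is more luminous, by a factor of 4530.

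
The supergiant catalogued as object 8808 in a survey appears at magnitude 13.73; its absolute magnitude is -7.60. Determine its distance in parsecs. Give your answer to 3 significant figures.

d ≈ 185000 pc

Distance modulus: m − M = 13.73 − (-7.60) = 21.330
m − M = 5 log₁₀ d − 5
log₁₀ d = (m − M)/5 + 1 = 5.2660
d = 10^5.2660 = 184500 pc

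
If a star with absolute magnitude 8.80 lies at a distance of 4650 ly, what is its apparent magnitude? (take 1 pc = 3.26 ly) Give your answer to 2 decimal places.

d = 4650 ly / 3.26 = 1426 pc
m = M + 5 log₁₀ d − 5 = 8.80 + 5·3.1542 − 5 = 19.571

m ≈ 19.57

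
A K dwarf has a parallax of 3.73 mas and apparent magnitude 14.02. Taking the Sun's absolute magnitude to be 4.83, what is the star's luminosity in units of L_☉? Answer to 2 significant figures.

d = 1/p = 1000/3.73 mas = 268.1 pc
M = m − 5 log₁₀ d + 5 = 14.02 − 5·2.4283 + 5 = 6.879
M − M_☉ = 6.879 − 4.83 = 2.049
L/L_☉ = 10^(−0.4 × 2.049) = 0.1516

L/L_☉ ≈ 0.15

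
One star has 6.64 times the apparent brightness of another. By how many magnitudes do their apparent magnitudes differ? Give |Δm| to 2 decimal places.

Pogson: Δm = −2.5 log₁₀(ratio) = −2.5 log₁₀(6.64) = −2.5 × 0.8222 = -2.055

|Δm| ≈ 2.06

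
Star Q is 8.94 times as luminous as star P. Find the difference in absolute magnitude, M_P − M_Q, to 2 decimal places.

Pogson: ΔM = −2.5 log₁₀(ratio) = −2.5 log₁₀(8.94) = −2.5 × 0.9513 = -2.378
Star Q is brighter so has the smaller magnitude: M_P − M_Q is positive.

M_P − M_Q ≈ 2.38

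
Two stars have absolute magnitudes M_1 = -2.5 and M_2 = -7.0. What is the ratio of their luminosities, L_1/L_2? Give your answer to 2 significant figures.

ΔM = M_1 − M_2 = 4.5
L_1/L_2 = 10^(−0.4 ΔM) = 10^-1.800 = 0.01585

L_1/L_2 ≈ 0.016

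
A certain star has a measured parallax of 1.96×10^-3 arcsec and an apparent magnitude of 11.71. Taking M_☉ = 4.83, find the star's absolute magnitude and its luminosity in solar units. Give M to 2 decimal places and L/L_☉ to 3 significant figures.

M ≈ 3.17; L/L_☉ ≈ 4.61

d = 1/p = 1/1.96×10^-3″ = 510.2 pc
M = m − 5 log₁₀ d + 5 = 11.71 − 5·2.7077 + 5 = 3.171
M − M_☉ = 3.171 − 4.83 = -1.659
L/L_☉ = 10^(−0.4 × -1.659) = 4.608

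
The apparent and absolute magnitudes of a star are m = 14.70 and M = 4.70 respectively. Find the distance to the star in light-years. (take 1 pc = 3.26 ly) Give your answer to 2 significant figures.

μ = m − M = 10.000
m − M = 5 log₁₀ d − 5
log₁₀ d = (m − M)/5 + 1 = 3.0000
d = 10^3.0000 = 1000 pc
= 3260 ly

d ≈ 3300 ly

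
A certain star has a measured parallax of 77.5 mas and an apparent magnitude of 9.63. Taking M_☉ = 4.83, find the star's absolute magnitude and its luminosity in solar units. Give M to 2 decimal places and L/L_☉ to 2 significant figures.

M ≈ 9.08; L/L_☉ ≈ 0.020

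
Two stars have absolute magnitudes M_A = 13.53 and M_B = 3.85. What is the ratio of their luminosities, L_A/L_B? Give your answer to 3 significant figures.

L_A/L_B ≈ 1.34×10^-4

ΔM = M_A − M_B = 9.68
L_A/L_B = 10^(−0.4 ΔM) = 10^-3.872 = 1.343×10^-4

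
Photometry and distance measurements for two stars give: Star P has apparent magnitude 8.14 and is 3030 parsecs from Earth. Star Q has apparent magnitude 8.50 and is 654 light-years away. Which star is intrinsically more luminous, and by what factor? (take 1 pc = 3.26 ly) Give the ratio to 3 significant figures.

Star P: M = m − 5 log₁₀ d + 5 = 8.14 − 5·3.4814 + 5 = -4.267
Star Q: d = 654 ly / 3.26 = 200.6 pc
Star Q: M = m − 5 log₁₀ d + 5 = 8.50 − 5·2.3024 + 5 = 1.988
ΔM = M_P − M_Q = -4.267 − (1.988) = -6.255; smaller M is more luminous → Star P.
L ratio = 10^(0.4 |ΔM|) = 10^2.502 = 317.8

Star P is more luminous, by a factor of 318.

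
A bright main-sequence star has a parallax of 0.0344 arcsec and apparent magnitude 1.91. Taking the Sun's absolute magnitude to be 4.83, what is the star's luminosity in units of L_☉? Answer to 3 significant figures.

d = 1/p = 1/0.0344″ = 29.07 pc
M = m − 5 log₁₀ d + 5 = 1.91 − 5·1.4634 + 5 = -0.407
M − M_☉ = -0.407 − 4.83 = -5.237
L/L_☉ = 10^(−0.4 × -5.237) = 124.4

L/L_☉ ≈ 124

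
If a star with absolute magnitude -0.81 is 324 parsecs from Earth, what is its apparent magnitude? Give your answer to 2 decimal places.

m ≈ 6.74

m = M + 5 log₁₀ d − 5 = -0.81 + 5·2.5105 − 5 = 6.743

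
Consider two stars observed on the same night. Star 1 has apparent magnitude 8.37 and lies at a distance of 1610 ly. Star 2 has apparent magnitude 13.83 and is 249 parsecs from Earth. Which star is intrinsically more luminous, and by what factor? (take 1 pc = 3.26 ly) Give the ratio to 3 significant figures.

Star 1 is more luminous, by a factor of 601.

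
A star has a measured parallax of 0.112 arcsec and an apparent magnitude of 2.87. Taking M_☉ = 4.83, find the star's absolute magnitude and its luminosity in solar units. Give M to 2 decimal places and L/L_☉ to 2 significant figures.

d = 1/p = 1/0.112″ = 8.929 pc
M = m − 5 log₁₀ d + 5 = 2.87 − 5·0.9508 + 5 = 3.116
M − M_☉ = 3.116 − 4.83 = -1.714
L/L_☉ = 10^(−0.4 × -1.714) = 4.848

M ≈ 3.12; L/L_☉ ≈ 4.8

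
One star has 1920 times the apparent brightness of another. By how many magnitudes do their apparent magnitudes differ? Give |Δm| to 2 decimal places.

Pogson: Δm = −2.5 log₁₀(ratio) = −2.5 log₁₀(1920) = −2.5 × 3.2833 = -8.208

|Δm| ≈ 8.21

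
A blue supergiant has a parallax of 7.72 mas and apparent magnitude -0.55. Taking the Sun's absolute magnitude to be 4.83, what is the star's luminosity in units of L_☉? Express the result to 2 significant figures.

L/L_☉ ≈ 24000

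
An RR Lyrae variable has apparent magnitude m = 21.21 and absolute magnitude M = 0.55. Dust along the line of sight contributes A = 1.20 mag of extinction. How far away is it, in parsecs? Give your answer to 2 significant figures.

m − M = 5 log₁₀(d/10 pc) + A  ⇒  21.21 − (0.55) − 1.20 = 5 log₁₀(d/10)
19.460 = 5 log₁₀(d/10)
log₁₀ d = (m − M − A)/5 + 1 = 4.8920
d = 10^4.8920 = 77980 pc

d ≈ 78000 pc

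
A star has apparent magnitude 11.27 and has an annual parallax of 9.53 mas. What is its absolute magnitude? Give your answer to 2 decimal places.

M ≈ 6.17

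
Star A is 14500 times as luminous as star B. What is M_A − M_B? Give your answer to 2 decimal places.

Pogson: ΔM = −2.5 log₁₀(ratio) = −2.5 log₁₀(14500) = −2.5 × 4.1614 = -10.403
Star A is brighter, so it has the smaller magnitude: the difference is negative.

M_A − M_B ≈ -10.40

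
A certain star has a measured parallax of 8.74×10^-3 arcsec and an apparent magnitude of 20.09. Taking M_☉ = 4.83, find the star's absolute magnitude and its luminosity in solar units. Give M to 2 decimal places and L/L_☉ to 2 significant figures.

M ≈ 14.80; L/L_☉ ≈ 1.0×10^-4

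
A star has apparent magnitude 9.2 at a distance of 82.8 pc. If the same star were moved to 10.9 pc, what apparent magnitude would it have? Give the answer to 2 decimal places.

m ≈ 4.80

Flux ∝ 1/d², so Δm = 5 log₁₀(d₂/d₁) = 5 log₁₀(10.9/82.8) = -4.403
m₂ = m₁ + Δm = 9.2 + (-4.403) = 4.797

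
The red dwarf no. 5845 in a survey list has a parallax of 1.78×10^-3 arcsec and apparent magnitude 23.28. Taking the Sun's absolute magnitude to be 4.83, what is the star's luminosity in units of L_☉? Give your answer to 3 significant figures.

L/L_☉ ≈ 1.32×10^-4

d = 1/p = 1/1.78×10^-3″ = 561.8 pc
M = m − 5 log₁₀ d + 5 = 23.28 − 5·2.7496 + 5 = 14.532
M − M_☉ = 14.532 − 4.83 = 9.702
L/L_☉ = 10^(−0.4 × 9.702) = 1.316×10^-4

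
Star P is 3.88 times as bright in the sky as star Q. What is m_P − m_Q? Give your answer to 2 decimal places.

m_P − m_Q ≈ -1.47

Pogson: Δm = −2.5 log₁₀(ratio) = −2.5 log₁₀(3.88) = −2.5 × 0.5888 = -1.472
Star P is brighter, so it has the smaller magnitude: the difference is negative.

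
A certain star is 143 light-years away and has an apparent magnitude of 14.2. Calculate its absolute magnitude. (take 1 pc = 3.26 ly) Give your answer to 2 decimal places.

M ≈ 10.99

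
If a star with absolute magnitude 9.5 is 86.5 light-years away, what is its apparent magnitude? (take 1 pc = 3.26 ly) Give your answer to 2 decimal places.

m ≈ 11.62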